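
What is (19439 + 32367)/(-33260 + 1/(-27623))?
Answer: -1431037138/918740981 ≈ -1.5576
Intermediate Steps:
(19439 + 32367)/(-33260 + 1/(-27623)) = 51806/(-33260 - 1/27623) = 51806/(-918740981/27623) = 51806*(-27623/918740981) = -1431037138/918740981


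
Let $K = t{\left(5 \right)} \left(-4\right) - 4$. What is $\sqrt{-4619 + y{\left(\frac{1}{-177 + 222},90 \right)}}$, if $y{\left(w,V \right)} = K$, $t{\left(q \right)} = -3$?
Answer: $i \sqrt{4611} \approx 67.904 i$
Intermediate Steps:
$K = 8$ ($K = \left(-3\right) \left(-4\right) - 4 = 12 - 4 = 8$)
$y{\left(w,V \right)} = 8$
$\sqrt{-4619 + y{\left(\frac{1}{-177 + 222},90 \right)}} = \sqrt{-4619 + 8} = \sqrt{-4611} = i \sqrt{4611}$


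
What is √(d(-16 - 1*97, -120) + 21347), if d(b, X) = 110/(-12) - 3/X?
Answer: √76816290/60 ≈ 146.07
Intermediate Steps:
d(b, X) = -55/6 - 3/X (d(b, X) = 110*(-1/12) - 3/X = -55/6 - 3/X)
√(d(-16 - 1*97, -120) + 21347) = √((-55/6 - 3/(-120)) + 21347) = √((-55/6 - 3*(-1/120)) + 21347) = √((-55/6 + 1/40) + 21347) = √(-1097/120 + 21347) = √(2560543/120) = √76816290/60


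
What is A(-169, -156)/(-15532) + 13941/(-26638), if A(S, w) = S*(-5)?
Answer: -119520361/206870708 ≈ -0.57775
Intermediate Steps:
A(S, w) = -5*S
A(-169, -156)/(-15532) + 13941/(-26638) = -5*(-169)/(-15532) + 13941/(-26638) = 845*(-1/15532) + 13941*(-1/26638) = -845/15532 - 13941/26638 = -119520361/206870708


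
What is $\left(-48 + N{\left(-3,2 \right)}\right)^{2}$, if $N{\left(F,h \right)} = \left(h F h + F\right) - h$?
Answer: $4225$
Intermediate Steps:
$N{\left(F,h \right)} = F - h + F h^{2}$ ($N{\left(F,h \right)} = \left(F h h + F\right) - h = \left(F h^{2} + F\right) - h = \left(F + F h^{2}\right) - h = F - h + F h^{2}$)
$\left(-48 + N{\left(-3,2 \right)}\right)^{2} = \left(-48 - \left(5 + 12\right)\right)^{2} = \left(-48 - 17\right)^{2} = \left(-65\right)^{2} = 4225$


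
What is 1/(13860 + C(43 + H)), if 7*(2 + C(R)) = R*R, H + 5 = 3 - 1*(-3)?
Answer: 7/98942 ≈ 7.0749e-5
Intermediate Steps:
H = 1 (H = -5 + (3 - 1*(-3)) = -5 + (3 + 3) = -5 + 6 = 1)
C(R) = -2 + R**2/7 (C(R) = -2 + (R*R)/7 = -2 + R**2/7)
1/(13860 + C(43 + H)) = 1/(13860 + (-2 + (43 + 1)**2/7)) = 1/(13860 + (-2 + (1/7)*44**2)) = 1/(13860 + (-2 + (1/7)*1936)) = 1/(13860 + (-2 + 1936/7)) = 1/(13860 + 1922/7) = 1/(98942/7) = 7/98942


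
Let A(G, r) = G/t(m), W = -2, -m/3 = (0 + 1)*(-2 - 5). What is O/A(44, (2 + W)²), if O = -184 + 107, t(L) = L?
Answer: -147/4 ≈ -36.750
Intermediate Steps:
m = 21 (m = -3*(0 + 1)*(-2 - 5) = -3*(-7) = 21)
O = -77
A(G, r) = G/21
O/A(44, (2 + W)²) = -77/((1/21)*44) = -77/44/21 = -77*21/44 = -147/4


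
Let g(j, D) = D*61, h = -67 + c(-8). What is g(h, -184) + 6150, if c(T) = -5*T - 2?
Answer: -5074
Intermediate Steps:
c(T) = -2 - 5*T
h = -29 (h = -67 + (-2 - 5*(-8)) = -67 + (-2 + 40) = -67 + 38 = -29)
g(j, D) = 61*D
g(h, -184) + 6150 = 61*(-184) + 6150 = -11224 + 6150 = -5074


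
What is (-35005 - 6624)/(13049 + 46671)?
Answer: -41629/59720 ≈ -0.69707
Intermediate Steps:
(-35005 - 6624)/(13049 + 46671) = -41629/59720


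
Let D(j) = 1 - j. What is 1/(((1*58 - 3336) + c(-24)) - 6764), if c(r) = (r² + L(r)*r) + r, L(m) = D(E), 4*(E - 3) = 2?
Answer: -1/9430 ≈ -0.00010604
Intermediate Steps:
E = 7/2 (E = 3 + (¼)*2 = 3 + ½ = 7/2 ≈ 3.5000)
L(m) = -5/2 (L(m) = 1 - 1*7/2 = 1 - 7/2 = -5/2)
c(r) = r² - 3*r/2 (c(r) = (r² - 5*r/2) + r = r² - 3*r/2)
1/(((1*58 - 3336) + c(-24)) - 6764) = 1/(((1*58 - 3336) + (½)*(-24)*(-3 + 2*(-24))) - 6764) = 1/(((58 - 3336) + (½)*(-24)*(-3 - 48)) - 6764) = 1/((-3278 + (½)*(-24)*(-51)) - 6764) = 1/((-3278 + 612) - 6764) = 1/(-2666 - 6764) = 1/(-9430) = -1/9430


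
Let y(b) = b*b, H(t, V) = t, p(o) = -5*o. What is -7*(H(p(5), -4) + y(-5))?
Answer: 0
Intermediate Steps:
y(b) = b²
-7*(H(p(5), -4) + y(-5)) = -7*(-5*5 + (-5)²) = -7*(-25 + 25) = -7*0 = 0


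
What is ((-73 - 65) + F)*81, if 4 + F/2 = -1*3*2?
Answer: -12798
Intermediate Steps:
F = -20 (F = -8 + 2*(-1*3*2) = -8 + 2*(-3*2) = -8 + 2*(-6) = -8 - 12 = -20)
((-73 - 65) + F)*81 = ((-73 - 65) - 20)*81 = (-138 - 20)*81 = -158*81 = -12798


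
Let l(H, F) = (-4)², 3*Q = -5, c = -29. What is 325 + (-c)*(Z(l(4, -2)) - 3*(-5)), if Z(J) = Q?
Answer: 2135/3 ≈ 711.67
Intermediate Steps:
Q = -5/3 (Q = (⅓)*(-5) = -5/3 ≈ -1.6667)
l(H, F) = 16
Z(J) = -5/3
325 + (-c)*(Z(l(4, -2)) - 3*(-5)) = 325 + (-1*(-29))*(-5/3 - 3*(-5)) = 325 + 29*(-5/3 + 15) = 325 + 29*(40/3) = 325 + 1160/3 = 2135/3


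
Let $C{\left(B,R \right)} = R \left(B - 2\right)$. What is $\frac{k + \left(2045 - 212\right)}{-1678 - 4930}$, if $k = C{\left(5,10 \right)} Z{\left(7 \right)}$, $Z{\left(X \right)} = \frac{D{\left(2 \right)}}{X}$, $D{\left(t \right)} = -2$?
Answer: $- \frac{12771}{46256} \approx -0.27609$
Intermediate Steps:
$C{\left(B,R \right)} = R \left(-2 + B\right)$
$Z{\left(X \right)} = - \frac{2}{X}$
$k = - \frac{60}{7}$ ($k = 10 \left(-2 + 5\right) \left(- \frac{2}{7}\right) = 10 \cdot 3 \left(\left(-2\right) \frac{1}{7}\right) = 30 \left(- \frac{2}{7}\right) = - \frac{60}{7} \approx -8.5714$)
$\frac{k + \left(2045 - 212\right)}{-1678 - 4930} = \frac{- \frac{60}{7} + \left(2045 - 212\right)}{-1678 - 4930} = \frac{- \frac{60}{7} + \left(2045 - 212\right)}{-6608} = \left(- \frac{60}{7} + 1833\right) \left(- \frac{1}{6608}\right) = \frac{12771}{7} \left(- \frac{1}{6608}\right) = - \frac{12771}{46256}$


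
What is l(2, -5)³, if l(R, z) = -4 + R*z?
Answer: -2744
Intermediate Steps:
l(2, -5)³ = (-4 + 2*(-5))³ = (-4 - 10)³ = (-14)³ = -2744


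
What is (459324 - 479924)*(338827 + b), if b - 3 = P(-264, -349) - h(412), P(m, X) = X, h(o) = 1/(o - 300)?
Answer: -97617917825/14 ≈ -6.9727e+9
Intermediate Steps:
h(o) = 1/(-300 + o)
b = -38753/112 (b = 3 + (-349 - 1/(-300 + 412)) = 3 + (-349 - 1/112) = 3 - 39089/112 = -38753/112 ≈ -346.01)
(459324 - 479924)*(338827 + b) = (459324 - 479924)*(338827 - 38753/112) = -20600*37909871/112 = -97617917825/14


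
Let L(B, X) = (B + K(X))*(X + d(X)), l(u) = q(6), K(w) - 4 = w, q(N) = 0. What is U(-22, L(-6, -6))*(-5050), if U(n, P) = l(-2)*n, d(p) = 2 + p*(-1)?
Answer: 0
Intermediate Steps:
K(w) = 4 + w
l(u) = 0
d(p) = 2 - p
L(B, X) = 8 + 2*B + 2*X (L(B, X) = (B + (4 + X))*(X + (2 - X)) = (4 + B + X)*2 = 8 + 2*B + 2*X)
U(n, P) = 0 (U(n, P) = 0*n = 0)
U(-22, L(-6, -6))*(-5050) = 0*(-5050) = 0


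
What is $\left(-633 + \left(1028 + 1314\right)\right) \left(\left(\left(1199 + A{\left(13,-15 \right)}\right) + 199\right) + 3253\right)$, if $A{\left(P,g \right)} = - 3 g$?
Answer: $8025464$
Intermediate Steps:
$\left(-633 + \left(1028 + 1314\right)\right) \left(\left(\left(1199 + A{\left(13,-15 \right)}\right) + 199\right) + 3253\right) = \left(-633 + \left(1028 + 1314\right)\right) \left(\left(\left(1199 - -45\right) + 199\right) + 3253\right) = \left(-633 + 2342\right) \left(\left(\left(1199 + 45\right) + 199\right) + 3253\right) = 1709 \left(\left(1244 + 199\right) + 3253\right) = 1709 \left(1443 + 3253\right) = 1709 \cdot 4696 = 8025464$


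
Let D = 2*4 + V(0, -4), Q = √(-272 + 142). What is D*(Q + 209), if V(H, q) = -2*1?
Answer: 1254 + 6*I*√130 ≈ 1254.0 + 68.411*I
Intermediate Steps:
V(H, q) = -2
Q = I*√130 (Q = √(-130) = I*√130 ≈ 11.402*I)
D = 6 (D = 2*4 - 2 = 8 - 2 = 6)
D*(Q + 209) = 6*(I*√130 + 209) = 6*(209 + I*√130) = 1254 + 6*I*√130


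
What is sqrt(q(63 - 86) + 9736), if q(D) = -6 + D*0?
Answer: sqrt(9730) ≈ 98.641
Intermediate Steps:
q(D) = -6 (q(D) = -6 + 0 = -6)
sqrt(q(63 - 86) + 9736) = sqrt(-6 + 9736) = sqrt(9730)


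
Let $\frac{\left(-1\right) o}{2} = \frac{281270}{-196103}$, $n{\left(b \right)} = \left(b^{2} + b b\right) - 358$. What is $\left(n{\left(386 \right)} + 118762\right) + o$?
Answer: $\frac{81657067328}{196103} \approx 4.164 \cdot 10^{5}$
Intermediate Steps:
$n{\left(b \right)} = -358 + 2 b^{2}$ ($n{\left(b \right)} = \left(b^{2} + b^{2}\right) - 358 = 2 b^{2} - 358 = -358 + 2 b^{2}$)
$o = \frac{562540}{196103}$ ($o = - 2 \frac{281270}{-196103} = - 2 \cdot 281270 \left(- \frac{1}{196103}\right) = \left(-2\right) \left(- \frac{281270}{196103}\right) = \frac{562540}{196103} \approx 2.8686$)
$\left(n{\left(386 \right)} + 118762\right) + o = \left(\left(-358 + 2 \cdot 386^{2}\right) + 118762\right) + \frac{562540}{196103} = \left(\left(-358 + 2 \cdot 148996\right) + 118762\right) + \frac{562540}{196103} = \left(\left(-358 + 297992\right) + 118762\right) + \frac{562540}{196103} = \left(297634 + 118762\right) + \frac{562540}{196103} = 416396 + \frac{562540}{196103} = \frac{81657067328}{196103}$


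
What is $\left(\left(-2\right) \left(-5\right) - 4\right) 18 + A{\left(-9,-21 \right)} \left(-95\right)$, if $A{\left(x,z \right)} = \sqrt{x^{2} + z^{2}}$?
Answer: $108 - 285 \sqrt{58} \approx -2062.5$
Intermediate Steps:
$\left(\left(-2\right) \left(-5\right) - 4\right) 18 + A{\left(-9,-21 \right)} \left(-95\right) = \left(\left(-2\right) \left(-5\right) - 4\right) 18 + \sqrt{\left(-9\right)^{2} + \left(-21\right)^{2}} \left(-95\right) = \left(10 - 4\right) 18 + \sqrt{81 + 441} \left(-95\right) = 6 \cdot 18 + \sqrt{522} \left(-95\right) = 108 + 3 \sqrt{58} \left(-95\right) = 108 - 285 \sqrt{58}$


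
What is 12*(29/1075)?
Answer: 348/1075 ≈ 0.32372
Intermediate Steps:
12*(29/1075) = 348/1075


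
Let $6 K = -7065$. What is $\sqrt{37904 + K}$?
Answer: $\frac{\sqrt{146906}}{2} \approx 191.64$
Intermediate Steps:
$K = - \frac{2355}{2}$ ($K = \frac{1}{6} \left(-7065\right) = - \frac{2355}{2} \approx -1177.5$)
$\sqrt{37904 + K} = \sqrt{37904 - \frac{2355}{2}} = \sqrt{\frac{73453}{2}} = \frac{\sqrt{146906}}{2}$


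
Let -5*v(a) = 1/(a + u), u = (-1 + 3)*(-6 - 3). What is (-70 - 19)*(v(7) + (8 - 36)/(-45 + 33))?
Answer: -34532/165 ≈ -209.28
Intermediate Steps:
u = -18 (u = 2*(-9) = -18)
v(a) = -1/(5*(-18 + a)) (v(a) = -1/(5*(a - 18)) = -1/(5*(-18 + a)))
(-70 - 19)*(v(7) + (8 - 36)/(-45 + 33)) = (-70 - 19)*(-1/(-90 + 5*7) + (8 - 36)/(-45 + 33)) = -89*(-1/(-90 + 35) - 28/(-12)) = -89*(-1/(-55) - 28*(-1/12)) = -89*(-1*(-1/55) + 7/3) = -89*(1/55 + 7/3) = -89*388/165 = -34532/165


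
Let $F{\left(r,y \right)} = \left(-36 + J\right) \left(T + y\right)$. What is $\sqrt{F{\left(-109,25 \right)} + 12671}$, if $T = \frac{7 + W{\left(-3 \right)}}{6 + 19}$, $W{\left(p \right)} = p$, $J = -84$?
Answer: $\frac{\sqrt{241295}}{5} \approx 98.244$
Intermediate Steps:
$T = \frac{4}{25}$ ($T = \frac{7 - 3}{6 + 19} = \frac{4}{25} \approx 0.16$)
$F{\left(r,y \right)} = - \frac{96}{5} - 120 y$ ($F{\left(r,y \right)} = \left(-36 - 84\right) \left(\frac{4}{25} + y\right) = - 120 \left(\frac{4}{25} + y\right) = - \frac{96}{5} - 120 y$)
$\sqrt{F{\left(-109,25 \right)} + 12671} = \sqrt{\left(- \frac{96}{5} - 3000\right) + 12671} = \sqrt{- \frac{15096}{5} + 12671} = \sqrt{\frac{48259}{5}} = \frac{\sqrt{241295}}{5}$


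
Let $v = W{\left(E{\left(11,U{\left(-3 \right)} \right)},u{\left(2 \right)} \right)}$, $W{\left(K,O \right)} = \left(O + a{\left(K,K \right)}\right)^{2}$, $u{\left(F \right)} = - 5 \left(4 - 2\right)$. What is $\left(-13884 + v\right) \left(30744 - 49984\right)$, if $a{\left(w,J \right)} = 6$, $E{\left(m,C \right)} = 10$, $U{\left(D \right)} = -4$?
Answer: $266820320$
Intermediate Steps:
$u{\left(F \right)} = -10$ ($u{\left(F \right)} = \left(-5\right) 2 = -10$)
$W{\left(K,O \right)} = \left(6 + O\right)^{2}$ ($W{\left(K,O \right)} = \left(O + 6\right)^{2} = \left(6 + O\right)^{2}$)
$v = 16$ ($v = \left(6 - 10\right)^{2} = \left(-4\right)^{2} = 16$)
$\left(-13884 + v\right) \left(30744 - 49984\right) = \left(-13884 + 16\right) \left(30744 - 49984\right) = \left(-13868\right) \left(-19240\right) = 266820320$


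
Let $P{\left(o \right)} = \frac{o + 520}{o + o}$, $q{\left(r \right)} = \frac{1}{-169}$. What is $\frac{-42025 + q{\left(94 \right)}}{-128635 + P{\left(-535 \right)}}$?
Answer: $\frac{1519876364}{4652212903} \approx 0.3267$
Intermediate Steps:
$q{\left(r \right)} = - \frac{1}{169}$
$P{\left(o \right)} = \frac{520 + o}{2 o}$
$\frac{-42025 + q{\left(94 \right)}}{-128635 + P{\left(-535 \right)}} = \frac{-42025 - \frac{1}{169}}{-128635 + \frac{520 - 535}{2 \left(-535\right)}} = - \frac{7102226}{169 \left(-128635 + \frac{1}{2} \left(- \frac{1}{535}\right) \left(-15\right)\right)} = - \frac{7102226}{169 \left(-128635 + \frac{3}{214}\right)} = - \frac{7102226}{169 \left(- \frac{27527887}{214}\right)} = \left(- \frac{7102226}{169}\right) \left(- \frac{214}{27527887}\right) = \frac{1519876364}{4652212903}$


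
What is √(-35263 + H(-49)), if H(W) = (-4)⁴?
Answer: I*√35007 ≈ 187.1*I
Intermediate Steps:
H(W) = 256
√(-35263 + H(-49)) = √(-35263 + 256) = √(-35007) = I*√35007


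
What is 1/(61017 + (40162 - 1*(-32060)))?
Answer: 1/133239 ≈ 7.5053e-6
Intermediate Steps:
1/(61017 + (40162 - 1*(-32060))) = 1/(61017 + (40162 + 32060)) = 1/(61017 + 72222) = 1/133239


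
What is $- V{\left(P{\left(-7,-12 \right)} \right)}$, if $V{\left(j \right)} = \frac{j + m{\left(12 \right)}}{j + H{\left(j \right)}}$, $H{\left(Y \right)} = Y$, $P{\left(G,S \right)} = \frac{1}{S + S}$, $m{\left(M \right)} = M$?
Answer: $\frac{287}{2} \approx 143.5$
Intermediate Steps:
$P{\left(G,S \right)} = \frac{1}{2 S}$
$V{\left(j \right)} = \frac{12 + j}{2 j}$ ($V{\left(j \right)} = \frac{j + 12}{j + j} = \frac{12 + j}{2 j}$)
$- V{\left(P{\left(-7,-12 \right)} \right)} = - \frac{12 + \frac{1}{2 \left(-12\right)}}{2 \frac{1}{2 \left(-12\right)}} = - \frac{12 + \frac{1}{2} \left(- \frac{1}{12}\right)}{2 \cdot \frac{1}{2} \left(- \frac{1}{12}\right)} = - \frac{12 - \frac{1}{24}}{2 \left(- \frac{1}{24}\right)} = - \frac{\left(-24\right) 287}{2 \cdot 24} = \left(-1\right) \left(- \frac{287}{2}\right) = \frac{287}{2}$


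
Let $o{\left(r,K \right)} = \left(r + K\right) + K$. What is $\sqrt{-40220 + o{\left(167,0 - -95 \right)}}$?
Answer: $i \sqrt{39863} \approx 199.66 i$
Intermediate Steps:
$o{\left(r,K \right)} = r + 2 K$ ($o{\left(r,K \right)} = \left(K + r\right) + K = r + 2 K$)
$\sqrt{-40220 + o{\left(167,0 - -95 \right)}} = \sqrt{-40220 + \left(167 + 2 \left(0 - -95\right)\right)} = \sqrt{-40220 + \left(167 + 2 \left(0 + 95\right)\right)} = \sqrt{-40220 + \left(167 + 2 \cdot 95\right)} = \sqrt{-40220 + \left(167 + 190\right)} = \sqrt{-40220 + 357} = \sqrt{-39863} = i \sqrt{39863}$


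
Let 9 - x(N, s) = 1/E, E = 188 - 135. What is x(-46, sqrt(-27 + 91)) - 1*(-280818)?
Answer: 14883830/53 ≈ 2.8083e+5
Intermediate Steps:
E = 53
x(N, s) = 476/53 (x(N, s) = 9 - 1/53 = 476/53)
x(-46, sqrt(-27 + 91)) - 1*(-280818) = 476/53 - 1*(-280818) = 476/53 + 280818 = 14883830/53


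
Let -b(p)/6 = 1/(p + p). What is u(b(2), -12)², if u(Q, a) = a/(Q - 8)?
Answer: 576/361 ≈ 1.5956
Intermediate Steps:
b(p) = -3/p (b(p) = -6/(p + p) = -6*1/(2*p) = -3/p)
u(Q, a) = a/(-8 + Q)
u(b(2), -12)² = (-12/(-8 - 3/2))² = (-12/(-19/2))² = (-12*(-2/19))² = (24/19)² = 576/361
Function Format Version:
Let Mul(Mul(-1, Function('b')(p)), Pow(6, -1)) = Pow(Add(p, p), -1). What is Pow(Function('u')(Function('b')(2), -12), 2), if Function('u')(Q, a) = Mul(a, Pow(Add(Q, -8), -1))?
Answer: Rational(576, 361) ≈ 1.5956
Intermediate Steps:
Function('b')(p) = Mul(-3, Pow(p, -1)) (Function('b')(p) = Mul(-6, Pow(Add(p, p), -1)) = Mul(-6, Pow(Mul(2, p), -1)) = Mul(-6, Mul(Rational(1, 2), Pow(p, -1))) = Mul(-3, Pow(p, -1)))
Function('u')(Q, a) = Mul(a, Pow(Add(-8, Q), -1))
Pow(Function('u')(Function('b')(2), -12), 2) = Pow(Mul(-12, Pow(Add(-8, Mul(-3, Pow(2, -1))), -1)), 2) = Pow(Mul(-12, Pow(Add(-8, Mul(-3, Rational(1, 2))), -1)), 2) = Pow(Mul(-12, Pow(Add(-8, Rational(-3, 2)), -1)), 2) = Pow(Mul(-12, Pow(Rational(-19, 2), -1)), 2) = Pow(Mul(-12, Rational(-2, 19)), 2) = Pow(Rational(24, 19), 2) = Rational(576, 361)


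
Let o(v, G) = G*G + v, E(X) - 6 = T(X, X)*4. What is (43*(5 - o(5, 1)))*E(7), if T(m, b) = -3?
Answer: 258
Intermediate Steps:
E(X) = -6 (E(X) = 6 - 3*4 = 6 - 12 = -6)
o(v, G) = v + G² (o(v, G) = G² + v = v + G²)
(43*(5 - o(5, 1)))*E(7) = (43*(5 - (5 + 1²)))*(-6) = (43*(5 - (5 + 1)))*(-6) = (43*(5 - 1*6))*(-6) = (43*(5 - 6))*(-6) = (43*(-1))*(-6) = -43*(-6) = 258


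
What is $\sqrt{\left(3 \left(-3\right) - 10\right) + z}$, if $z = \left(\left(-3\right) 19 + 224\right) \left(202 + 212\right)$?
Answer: $\sqrt{69119} \approx 262.9$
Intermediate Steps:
$z = 69138$ ($z = \left(-57 + 224\right) 414 = 167 \cdot 414 = 69138$)
$\sqrt{\left(3 \left(-3\right) - 10\right) + z} = \sqrt{\left(3 \left(-3\right) - 10\right) + 69138} = \sqrt{\left(-9 - 10\right) + 69138} = \sqrt{-19 + 69138} = \sqrt{69119}$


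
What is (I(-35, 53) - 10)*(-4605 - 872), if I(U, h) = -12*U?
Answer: -2245570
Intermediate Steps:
(I(-35, 53) - 10)*(-4605 - 872) = (-12*(-35) - 10)*(-4605 - 872) = (420 - 10)*(-5477) = 410*(-5477) = -2245570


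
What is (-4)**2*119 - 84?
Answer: 1820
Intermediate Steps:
(-4)**2*119 - 84 = 16*119 - 84 = 1904 - 84 = 1820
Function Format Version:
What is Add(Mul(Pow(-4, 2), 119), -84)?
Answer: 1820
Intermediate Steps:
Add(Mul(Pow(-4, 2), 119), -84) = Add(Mul(16, 119), -84) = Add(1904, -84) = 1820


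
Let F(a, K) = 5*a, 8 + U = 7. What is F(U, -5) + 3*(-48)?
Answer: -149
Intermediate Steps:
U = -1 (U = -8 + 7 = -1)
F(U, -5) + 3*(-48) = 5*(-1) + 3*(-48) = -5 - 144 = -149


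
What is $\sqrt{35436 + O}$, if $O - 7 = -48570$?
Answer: $i \sqrt{13127} \approx 114.57 i$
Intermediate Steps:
$O = -48563$ ($O = 7 - 48570 = -48563$)
$\sqrt{35436 + O} = \sqrt{35436 - 48563} = \sqrt{-13127} = i \sqrt{13127}$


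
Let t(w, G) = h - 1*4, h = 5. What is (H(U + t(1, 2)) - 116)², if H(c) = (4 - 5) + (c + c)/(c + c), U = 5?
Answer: 13456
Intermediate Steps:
t(w, G) = 1 (t(w, G) = 5 - 1*4 = 5 - 4 = 1)
H(c) = 0 (H(c) = -1 + (2*c)/((2*c)) = -1 + (2*c)*(1/(2*c)) = -1 + 1 = 0)
(H(U + t(1, 2)) - 116)² = (0 - 116)² = (-116)² = 13456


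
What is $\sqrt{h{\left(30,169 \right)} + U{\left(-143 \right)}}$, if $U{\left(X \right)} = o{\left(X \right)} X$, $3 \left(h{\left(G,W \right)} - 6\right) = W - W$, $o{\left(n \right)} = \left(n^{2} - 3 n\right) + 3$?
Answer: $i \sqrt{2985977} \approx 1728.0 i$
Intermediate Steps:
$o{\left(n \right)} = 3 + n^{2} - 3 n$
$h{\left(G,W \right)} = 6$ ($h{\left(G,W \right)} = 6 + \frac{W - W}{3} = 6 + \frac{1}{3} \cdot 0 = 6 + 0 = 6$)
$U{\left(X \right)} = X \left(3 + X^{2} - 3 X\right)$ ($U{\left(X \right)} = \left(3 + X^{2} - 3 X\right) X = X \left(3 + X^{2} - 3 X\right)$)
$\sqrt{h{\left(30,169 \right)} + U{\left(-143 \right)}} = \sqrt{6 - 143 \left(3 + \left(-143\right)^{2} - -429\right)} = \sqrt{6 - 143 \left(3 + 20449 + 429\right)} = \sqrt{6 - 2985983} = \sqrt{-2985977} = i \sqrt{2985977}$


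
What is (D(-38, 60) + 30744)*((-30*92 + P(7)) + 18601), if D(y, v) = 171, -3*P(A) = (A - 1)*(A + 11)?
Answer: 488611575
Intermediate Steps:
P(A) = -(-1 + A)*(11 + A)/3 (P(A) = -(A - 1)*(A + 11)/3 = -(-1 + A)*(11 + A)/3)
(D(-38, 60) + 30744)*((-30*92 + P(7)) + 18601) = (171 + 30744)*((-30*92 + (11/3 - 10/3*7 - ⅓*7²)) + 18601) = 30915*((-2760 + (11/3 - 70/3 - ⅓*49)) + 18601) = 30915*((-2760 + (11/3 - 70/3 - 49/3)) + 18601) = 30915*((-2760 - 36) + 18601) = 30915*(-2796 + 18601) = 30915*15805 = 488611575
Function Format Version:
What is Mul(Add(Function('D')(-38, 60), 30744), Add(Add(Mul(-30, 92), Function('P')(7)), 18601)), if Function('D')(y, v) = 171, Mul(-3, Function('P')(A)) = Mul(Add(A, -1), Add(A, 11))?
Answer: 488611575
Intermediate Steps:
Function('P')(A) = Mul(Rational(-1, 3), Add(-1, A), Add(11, A)) (Function('P')(A) = Mul(Rational(-1, 3), Mul(Add(A, -1), Add(A, 11))) = Mul(Rational(-1, 3), Mul(Add(-1, A), Add(11, A))) = Mul(Rational(-1, 3), Add(-1, A), Add(11, A)))
Mul(Add(Function('D')(-38, 60), 30744), Add(Add(Mul(-30, 92), Function('P')(7)), 18601)) = Mul(Add(171, 30744), Add(Add(Mul(-30, 92), Add(Rational(11, 3), Mul(Rational(-10, 3), 7), Mul(Rational(-1, 3), Pow(7, 2)))), 18601)) = Mul(30915, Add(Add(-2760, Add(Rational(11, 3), Rational(-70, 3), Mul(Rational(-1, 3), 49))), 18601)) = Mul(30915, Add(Add(-2760, Add(Rational(11, 3), Rational(-70, 3), Rational(-49, 3))), 18601)) = Mul(30915, Add(Add(-2760, -36), 18601)) = Mul(30915, Add(-2796, 18601)) = Mul(30915, 15805) = 488611575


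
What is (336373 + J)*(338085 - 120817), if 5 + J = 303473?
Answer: 139016974388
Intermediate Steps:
J = 303468 (J = -5 + 303473 = 303468)
(336373 + J)*(338085 - 120817) = (336373 + 303468)*(338085 - 120817) = 639841*217268 = 139016974388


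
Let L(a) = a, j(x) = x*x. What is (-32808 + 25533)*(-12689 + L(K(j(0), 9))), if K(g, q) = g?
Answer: 92312475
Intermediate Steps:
j(x) = x**2
(-32808 + 25533)*(-12689 + L(K(j(0), 9))) = (-32808 + 25533)*(-12689 + 0**2) = -7275*(-12689 + 0) = -7275*(-12689) = 92312475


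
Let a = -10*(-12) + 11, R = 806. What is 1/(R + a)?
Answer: 1/937 ≈ 0.0010672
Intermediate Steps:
a = 131 (a = 120 + 11 = 131)
1/(R + a) = 1/(806 + 131) = 1/937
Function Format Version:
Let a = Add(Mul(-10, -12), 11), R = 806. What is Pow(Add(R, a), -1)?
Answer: Rational(1, 937) ≈ 0.0010672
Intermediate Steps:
a = 131 (a = Add(120, 11) = 131)
Pow(Add(R, a), -1) = Pow(Add(806, 131), -1) = Pow(937, -1) = Rational(1, 937)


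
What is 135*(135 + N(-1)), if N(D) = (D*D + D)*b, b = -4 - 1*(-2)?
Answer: 18225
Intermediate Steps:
b = -2 (b = -4 + 2 = -2)
N(D) = -2*D - 2*D² (N(D) = (D*D + D)*(-2) = (D² + D)*(-2) = (D + D²)*(-2) = -2*D - 2*D²)
135*(135 + N(-1)) = 135*(135 - 2*(-1)*(1 - 1)) = 135*(135 - 2*(-1)*0) = 135*(135 + 0) = 135*135 = 18225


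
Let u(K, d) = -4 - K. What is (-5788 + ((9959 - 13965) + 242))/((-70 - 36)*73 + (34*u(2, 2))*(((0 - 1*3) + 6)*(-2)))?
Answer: 4776/3257 ≈ 1.4664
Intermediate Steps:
(-5788 + ((9959 - 13965) + 242))/((-70 - 36)*73 + (34*u(2, 2))*(((0 - 1*3) + 6)*(-2))) = (-5788 + ((9959 - 13965) + 242))/((-70 - 36)*73 + (34*(-4 - 1*2))*(((0 - 1*3) + 6)*(-2))) = (-5788 + (-4006 + 242))/(-106*73 + (34*(-4 - 2))*(((0 - 3) + 6)*(-2))) = (-5788 - 3764)/(-7738 + (34*(-6))*((-3 + 6)*(-2))) = -9552/(-7738 - 612*(-2)) = -9552/(-7738 - 204*(-6)) = -9552/(-7738 + 1224) = -9552/(-6514) = -9552*(-1/6514) = 4776/3257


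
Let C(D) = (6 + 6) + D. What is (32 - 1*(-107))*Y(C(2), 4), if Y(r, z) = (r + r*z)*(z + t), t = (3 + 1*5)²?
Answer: 661640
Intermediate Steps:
C(D) = 12 + D
t = 64 (t = (3 + 5)² = 8² = 64)
Y(r, z) = (64 + z)*(r + r*z) (Y(r, z) = (r + r*z)*(z + 64) = (r + r*z)*(64 + z) = (64 + z)*(r + r*z))
(32 - 1*(-107))*Y(C(2), 4) = (32 - 1*(-107))*((12 + 2)*(64 + 4² + 65*4)) = (32 + 107)*(14*(64 + 16 + 260)) = 139*(14*340) = 139*4760 = 661640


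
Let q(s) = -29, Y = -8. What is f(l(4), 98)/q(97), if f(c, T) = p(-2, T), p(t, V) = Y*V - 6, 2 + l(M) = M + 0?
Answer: 790/29 ≈ 27.241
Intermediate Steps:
l(M) = -2 + M (l(M) = -2 + (M + 0) = -2 + M)
p(t, V) = -6 - 8*V (p(t, V) = -8*V - 6 = -6 - 8*V)
f(c, T) = -6 - 8*T
f(l(4), 98)/q(97) = (-6 - 8*98)/(-29) = (-6 - 784)*(-1/29) = -790*(-1/29) = 790/29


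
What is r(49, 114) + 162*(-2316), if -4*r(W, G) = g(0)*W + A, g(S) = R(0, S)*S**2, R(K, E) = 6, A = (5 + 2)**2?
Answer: -1500817/4 ≈ -3.7520e+5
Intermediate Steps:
A = 49 (A = 7**2 = 49)
g(S) = 6*S**2
r(W, G) = -49/4 (r(W, G) = -((6*0**2)*W + 49)/4 = -((6*0)*W + 49)/4 = -(0*W + 49)/4 = -(0 + 49)/4 = -1/4*49 = -49/4)
r(49, 114) + 162*(-2316) = -49/4 + 162*(-2316) = -49/4 - 375192 = -1500817/4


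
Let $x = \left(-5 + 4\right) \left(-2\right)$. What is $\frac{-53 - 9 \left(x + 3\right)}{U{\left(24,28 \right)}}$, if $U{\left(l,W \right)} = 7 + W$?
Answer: $- \frac{14}{5} \approx -2.8$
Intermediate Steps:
$x = 2$ ($x = \left(-1\right) \left(-2\right) = 2$)
$\frac{-53 - 9 \left(x + 3\right)}{U{\left(24,28 \right)}} = \frac{-53 - 9 \left(2 + 3\right)}{7 + 28} = \frac{-53 - 45}{35} = \left(-53 - 45\right) \frac{1}{35} = \left(-98\right) \frac{1}{35} = - \frac{14}{5}$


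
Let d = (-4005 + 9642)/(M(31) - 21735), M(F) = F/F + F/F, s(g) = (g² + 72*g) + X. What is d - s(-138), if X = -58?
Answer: -196689287/21733 ≈ -9050.3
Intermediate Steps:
s(g) = -58 + g² + 72*g (s(g) = (g² + 72*g) - 58 = -58 + g² + 72*g)
M(F) = 2 (M(F) = 1 + 1 = 2)
d = -5637/21733 (d = (-4005 + 9642)/(2 - 21735) = 5637/(-21733) = 5637*(-1/21733) = -5637/21733 ≈ -0.25938)
d - s(-138) = -5637/21733 - (-58 + (-138)² + 72*(-138)) = -5637/21733 - (-58 + 19044 - 9936) = -5637/21733 - 1*9050 = -5637/21733 - 9050 = -196689287/21733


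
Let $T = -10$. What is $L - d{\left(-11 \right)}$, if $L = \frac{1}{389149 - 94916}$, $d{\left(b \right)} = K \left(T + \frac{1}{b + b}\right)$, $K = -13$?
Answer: $- \frac{845331387}{6473126} \approx -130.59$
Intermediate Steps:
$d{\left(b \right)} = 130 - \frac{13}{2 b}$ ($d{\left(b \right)} = - 13 \left(-10 + \frac{1}{b + b}\right) = - 13 \left(-10 + \frac{1}{2 b}\right) = 130 - \frac{13}{2 b}$)
$L = \frac{1}{294233} \approx 3.3987 \cdot 10^{-6}$
$L - d{\left(-11 \right)} = \frac{1}{294233} - \left(130 - \frac{13}{2 \left(-11\right)}\right) = \frac{1}{294233} - \left(130 - - \frac{13}{22}\right) = \frac{1}{294233} - \left(130 + \frac{13}{22}\right) = \frac{1}{294233} - \frac{2873}{22} = - \frac{845331387}{6473126}$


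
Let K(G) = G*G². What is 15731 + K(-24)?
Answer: 1907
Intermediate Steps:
K(G) = G³
15731 + K(-24) = 15731 + (-24)³ = 15731 - 13824 = 1907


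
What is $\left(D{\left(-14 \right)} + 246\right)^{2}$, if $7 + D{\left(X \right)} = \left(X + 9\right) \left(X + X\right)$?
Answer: $143641$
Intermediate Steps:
$D{\left(X \right)} = -7 + 2 X \left(9 + X\right)$ ($D{\left(X \right)} = -7 + \left(X + 9\right) \left(X + X\right) = -7 + \left(9 + X\right) 2 X = -7 + 2 X \left(9 + X\right)$)
$\left(D{\left(-14 \right)} + 246\right)^{2} = \left(\left(-7 + 2 \left(-14\right)^{2} + 18 \left(-14\right)\right) + 246\right)^{2} = \left(\left(-7 + 2 \cdot 196 - 252\right) + 246\right)^{2} = \left(\left(-7 + 392 - 252\right) + 246\right)^{2} = \left(133 + 246\right)^{2} = 379^{2} = 143641$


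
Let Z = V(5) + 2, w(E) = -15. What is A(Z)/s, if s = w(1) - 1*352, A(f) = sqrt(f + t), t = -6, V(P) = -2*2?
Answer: -2*I*sqrt(2)/367 ≈ -0.0077069*I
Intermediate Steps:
V(P) = -4
Z = -2 (Z = -4 + 2 = -2)
A(f) = sqrt(-6 + f) (A(f) = sqrt(f - 6) = sqrt(-6 + f))
s = -367 (s = -15 - 1*352 = -15 - 352 = -367)
A(Z)/s = sqrt(-6 - 2)/(-367) = sqrt(-8)*(-1/367) = (2*I*sqrt(2))*(-1/367) = -2*I*sqrt(2)/367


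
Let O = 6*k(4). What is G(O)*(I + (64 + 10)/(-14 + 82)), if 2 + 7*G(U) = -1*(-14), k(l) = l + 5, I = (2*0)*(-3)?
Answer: 222/119 ≈ 1.8655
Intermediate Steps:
I = 0 (I = 0*(-3) = 0)
k(l) = 5 + l
O = 54 (O = 6*(5 + 4) = 6*9 = 54)
G(U) = 12/7 (G(U) = -2/7 + (-1*(-14))/7 = -2/7 + (⅐)*14 = -2/7 + 2 = 12/7)
G(O)*(I + (64 + 10)/(-14 + 82)) = 12*(0 + (64 + 10)/(-14 + 82))/7 = 12*(0 + 74/68)/7 = 12*(0 + 74*(1/68))/7 = 12*(0 + 37/34)/7 = (12/7)*(37/34) = 222/119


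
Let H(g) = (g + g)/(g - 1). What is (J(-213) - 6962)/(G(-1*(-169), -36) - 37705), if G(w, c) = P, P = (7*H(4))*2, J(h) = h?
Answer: 21525/113003 ≈ 0.19048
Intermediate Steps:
H(g) = 2*g/(-1 + g) (H(g) = (2*g)/(-1 + g) = 2*g/(-1 + g))
P = 112/3 (P = (7*(2*4/(-1 + 4)))*2 = (7*(2*4/3))*2 = (7*(2*4*(⅓)))*2 = (7*(8/3))*2 = (56/3)*2 = 112/3 ≈ 37.333)
G(w, c) = 112/3
(J(-213) - 6962)/(G(-1*(-169), -36) - 37705) = (-213 - 6962)/(112/3 - 37705) = -7175/(-113003/3) = -7175*(-3/113003) = 21525/113003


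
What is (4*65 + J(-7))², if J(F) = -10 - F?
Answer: 66049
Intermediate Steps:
(4*65 + J(-7))² = (4*65 + (-10 - 1*(-7)))² = (260 + (-10 + 7))² = (260 - 3)² = 257² = 66049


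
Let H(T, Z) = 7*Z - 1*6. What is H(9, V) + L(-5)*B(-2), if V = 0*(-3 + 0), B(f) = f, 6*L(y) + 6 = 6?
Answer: -6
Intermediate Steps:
L(y) = 0 (L(y) = -1 + (⅙)*6 = -1 + 1 = 0)
V = 0 (V = 0*(-3) = 0)
H(T, Z) = -6 + 7*Z (H(T, Z) = 7*Z - 6 = -6 + 7*Z)
H(9, V) + L(-5)*B(-2) = (-6 + 7*0) + 0*(-2) = (-6 + 0) + 0 = -6 + 0 = -6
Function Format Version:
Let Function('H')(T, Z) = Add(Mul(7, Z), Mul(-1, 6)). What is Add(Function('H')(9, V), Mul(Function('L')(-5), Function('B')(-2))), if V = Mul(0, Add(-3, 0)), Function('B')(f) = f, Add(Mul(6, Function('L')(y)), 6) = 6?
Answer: -6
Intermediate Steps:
Function('L')(y) = 0 (Function('L')(y) = Add(-1, Mul(Rational(1, 6), 6)) = Add(-1, 1) = 0)
V = 0 (V = Mul(0, -3) = 0)
Function('H')(T, Z) = Add(-6, Mul(7, Z)) (Function('H')(T, Z) = Add(Mul(7, Z), -6) = Add(-6, Mul(7, Z)))
Add(Function('H')(9, V), Mul(Function('L')(-5), Function('B')(-2))) = Add(Add(-6, Mul(7, 0)), Mul(0, -2)) = Add(Add(-6, 0), 0) = Add(-6, 0) = -6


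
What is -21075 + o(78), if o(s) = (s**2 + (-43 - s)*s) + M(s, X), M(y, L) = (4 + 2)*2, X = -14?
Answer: -24417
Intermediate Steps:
M(y, L) = 12 (M(y, L) = 6*2 = 12)
o(s) = 12 + s**2 + s*(-43 - s) (o(s) = (s**2 + (-43 - s)*s) + 12 = (s**2 + s*(-43 - s)) + 12 = 12 + s**2 + s*(-43 - s))
-21075 + o(78) = -21075 + (12 - 43*78) = -21075 + (12 - 3354) = -21075 - 3342 = -24417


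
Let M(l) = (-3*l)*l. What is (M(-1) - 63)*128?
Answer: -8448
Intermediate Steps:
M(l) = -3*l²
(M(-1) - 63)*128 = (-3*(-1)² - 63)*128 = (-3*1 - 63)*128 = (-3 - 63)*128 = -66*128 = -8448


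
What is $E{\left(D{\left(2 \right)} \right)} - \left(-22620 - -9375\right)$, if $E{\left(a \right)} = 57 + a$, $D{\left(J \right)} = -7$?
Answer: $13295$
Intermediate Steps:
$E{\left(D{\left(2 \right)} \right)} - \left(-22620 - -9375\right) = \left(57 - 7\right) - \left(-22620 - -9375\right) = 50 - \left(-22620 + 9375\right) = 50 - -13245 = 50 + 13245 = 13295$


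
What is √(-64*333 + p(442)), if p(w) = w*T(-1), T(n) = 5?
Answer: I*√19102 ≈ 138.21*I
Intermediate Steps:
p(w) = 5*w (p(w) = w*5 = 5*w)
√(-64*333 + p(442)) = √(-64*333 + 5*442) = √(-21312 + 2210) = √(-19102) = I*√19102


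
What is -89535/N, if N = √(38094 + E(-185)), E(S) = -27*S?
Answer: -29845*√43089/14363 ≈ -431.33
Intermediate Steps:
N = √43089 (N = √(38094 - 27*(-185)) = √(38094 + 4995) = √43089 ≈ 207.58)
-89535/N = -89535*√43089/43089 = -29845*√43089/14363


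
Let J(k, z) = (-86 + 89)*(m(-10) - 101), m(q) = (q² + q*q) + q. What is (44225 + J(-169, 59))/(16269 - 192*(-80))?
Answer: 44492/31629 ≈ 1.4067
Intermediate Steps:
m(q) = q + 2*q² (m(q) = (q² + q²) + q = 2*q² + q = q + 2*q²)
J(k, z) = 267 (J(k, z) = (-86 + 89)*(-10*(1 + 2*(-10)) - 101) = 3*(-10*(1 - 20) - 101) = 3*(-10*(-19) - 101) = 3*(190 - 101) = 3*89 = 267)
(44225 + J(-169, 59))/(16269 - 192*(-80)) = (44225 + 267)/(16269 - 192*(-80)) = 44492/(16269 + 15360) = 44492/31629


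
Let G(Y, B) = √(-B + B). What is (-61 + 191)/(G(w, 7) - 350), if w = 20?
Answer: -13/35 ≈ -0.37143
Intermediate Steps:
G(Y, B) = 0 (G(Y, B) = √0 = 0)
(-61 + 191)/(G(w, 7) - 350) = (-61 + 191)/(0 - 350) = 130/(-350) = 130*(-1/350) = -13/35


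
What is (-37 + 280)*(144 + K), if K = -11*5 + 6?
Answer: 23085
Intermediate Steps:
K = -49 (K = -55 + 6 = -49)
(-37 + 280)*(144 + K) = (-37 + 280)*(144 - 49) = 243*95 = 23085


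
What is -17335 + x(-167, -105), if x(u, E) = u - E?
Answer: -17397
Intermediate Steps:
-17335 + x(-167, -105) = -17335 + (-167 - 1*(-105)) = -17335 + (-167 + 105) = -17335 - 62 = -17397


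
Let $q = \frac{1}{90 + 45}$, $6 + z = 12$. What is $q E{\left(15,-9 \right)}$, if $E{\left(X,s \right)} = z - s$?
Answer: $\frac{1}{9} \approx 0.11111$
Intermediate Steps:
$z = 6$ ($z = -6 + 12 = 6$)
$E{\left(X,s \right)} = 6 - s$
$q = \frac{1}{135} \approx 0.0074074$
$q E{\left(15,-9 \right)} = \frac{6 - -9}{135} = \frac{6 + 9}{135} = \frac{1}{135} \cdot 15 = \frac{1}{9}$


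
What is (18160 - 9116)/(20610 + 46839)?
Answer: 9044/67449 ≈ 0.13409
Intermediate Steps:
(18160 - 9116)/(20610 + 46839) = 9044/67449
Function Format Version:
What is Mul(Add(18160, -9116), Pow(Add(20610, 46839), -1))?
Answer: Rational(9044, 67449) ≈ 0.13409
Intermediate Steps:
Mul(Add(18160, -9116), Pow(Add(20610, 46839), -1)) = Mul(9044, Pow(67449, -1)) = Mul(9044, Rational(1, 67449)) = Rational(9044, 67449)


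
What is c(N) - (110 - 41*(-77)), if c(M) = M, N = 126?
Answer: -3141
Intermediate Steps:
c(N) - (110 - 41*(-77)) = 126 - (110 - 41*(-77)) = 126 - (110 + 3157) = 126 - 1*3267 = 126 - 3267 = -3141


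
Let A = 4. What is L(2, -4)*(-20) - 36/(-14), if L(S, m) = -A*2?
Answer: 1138/7 ≈ 162.57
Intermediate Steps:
L(S, m) = -8 (L(S, m) = -1*4*2 = -4*2 = -8)
L(2, -4)*(-20) - 36/(-14) = -8*(-20) - 36/(-14) = 160 - 36*(-1/14) = 160 + 18/7 = 1138/7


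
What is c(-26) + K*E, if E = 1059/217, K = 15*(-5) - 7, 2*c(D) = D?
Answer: -89659/217 ≈ -413.18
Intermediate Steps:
c(D) = D/2
K = -82 (K = -75 - 7 = -82)
E = 1059/217 (E = 1059*(1/217) = 1059/217 ≈ 4.8802)
c(-26) + K*E = (½)*(-26) - 82*1059/217 = -13 - 86838/217 = -89659/217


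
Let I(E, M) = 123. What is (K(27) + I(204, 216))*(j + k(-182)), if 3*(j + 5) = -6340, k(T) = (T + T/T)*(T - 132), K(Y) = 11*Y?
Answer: 22980580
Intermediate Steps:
k(T) = (1 + T)*(-132 + T) (k(T) = (T + 1)*(-132 + T) = (1 + T)*(-132 + T))
j = -6355/3 (j = -5 + (1/3)*(-6340) = -5 - 6340/3 = -6355/3 ≈ -2118.3)
(K(27) + I(204, 216))*(j + k(-182)) = (11*27 + 123)*(-6355/3 + (-132 + (-182)**2 - 131*(-182))) = (297 + 123)*(-6355/3 + (-132 + 33124 + 23842)) = 420*(-6355/3 + 56834) = 420*(164147/3) = 22980580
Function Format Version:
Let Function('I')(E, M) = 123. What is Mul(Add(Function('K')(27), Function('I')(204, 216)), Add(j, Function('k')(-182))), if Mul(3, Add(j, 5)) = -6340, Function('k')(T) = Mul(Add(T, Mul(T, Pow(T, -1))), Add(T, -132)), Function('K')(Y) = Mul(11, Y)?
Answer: 22980580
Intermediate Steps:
Function('k')(T) = Mul(Add(1, T), Add(-132, T)) (Function('k')(T) = Mul(Add(T, 1), Add(-132, T)) = Mul(Add(1, T), Add(-132, T)))
j = Rational(-6355, 3) (j = Add(-5, Mul(Rational(1, 3), -6340)) = Add(-5, Rational(-6340, 3)) = Rational(-6355, 3) ≈ -2118.3)
Mul(Add(Function('K')(27), Function('I')(204, 216)), Add(j, Function('k')(-182))) = Mul(Add(Mul(11, 27), 123), Add(Rational(-6355, 3), Add(-132, Pow(-182, 2), Mul(-131, -182)))) = Mul(Add(297, 123), Add(Rational(-6355, 3), Add(-132, 33124, 23842))) = Mul(420, Add(Rational(-6355, 3), 56834)) = Mul(420, Rational(164147, 3)) = 22980580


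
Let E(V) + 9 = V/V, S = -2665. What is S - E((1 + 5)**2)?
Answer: -2657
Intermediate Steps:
E(V) = -8 (E(V) = -9 + V/V = -9 + 1 = -8)
S - E((1 + 5)**2) = -2665 - 1*(-8) = -2665 + 8 = -2657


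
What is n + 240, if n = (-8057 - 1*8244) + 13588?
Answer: -2473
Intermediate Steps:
n = -2713 (n = (-8057 - 8244) + 13588 = -16301 + 13588 = -2713)
n + 240 = -2713 + 240 = -2473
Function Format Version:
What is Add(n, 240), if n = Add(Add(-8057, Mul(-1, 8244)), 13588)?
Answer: -2473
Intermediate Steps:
n = -2713 (n = Add(Add(-8057, -8244), 13588) = Add(-16301, 13588) = -2713)
Add(n, 240) = Add(-2713, 240) = -2473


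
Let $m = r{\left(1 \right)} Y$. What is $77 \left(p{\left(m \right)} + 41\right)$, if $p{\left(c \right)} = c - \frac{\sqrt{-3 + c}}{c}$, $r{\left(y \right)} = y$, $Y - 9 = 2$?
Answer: $4004 - 14 \sqrt{2} \approx 3984.2$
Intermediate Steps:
$Y = 11$ ($Y = 9 + 2 = 11$)
$m = 11$ ($m = 1 \cdot 11 = 11$)
$p{\left(c \right)} = c - \frac{\sqrt{-3 + c}}{c}$
$77 \left(p{\left(m \right)} + 41\right) = 77 \left(\left(11 - \frac{\sqrt{-3 + 11}}{11}\right) + 41\right) = 77 \left(\left(11 - \frac{\sqrt{8}}{11}\right) + 41\right) = 77 \left(\left(11 - \frac{2 \sqrt{2}}{11}\right) + 41\right) = 77 \left(52 - \frac{2 \sqrt{2}}{11}\right) = 4004 - 14 \sqrt{2}$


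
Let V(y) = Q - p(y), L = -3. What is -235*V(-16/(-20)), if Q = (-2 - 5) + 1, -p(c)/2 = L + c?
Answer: 2444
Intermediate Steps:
p(c) = 6 - 2*c (p(c) = -2*(-3 + c) = 6 - 2*c)
Q = -6 (Q = -7 + 1 = -6)
V(y) = -12 + 2*y (V(y) = -6 - (6 - 2*y) = -6 + (-6 + 2*y) = -12 + 2*y)
-235*V(-16/(-20)) = -235*(-12 + 2*(-16/(-20))) = -235*(-12 + 2*(-16*(-1/20))) = -235*(-12 + 2*(⅘)) = -235*(-12 + 8/5) = -235*(-52/5) = 2444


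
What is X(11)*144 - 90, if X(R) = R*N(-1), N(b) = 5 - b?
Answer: 9414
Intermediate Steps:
X(R) = 6*R (X(R) = R*(5 - 1*(-1)) = R*(5 + 1) = R*6 = 6*R)
X(11)*144 - 90 = (6*11)*144 - 90 = 66*144 - 90 = 9504 - 90 = 9414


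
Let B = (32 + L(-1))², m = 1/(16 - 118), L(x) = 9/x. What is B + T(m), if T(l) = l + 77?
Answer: 61811/102 ≈ 605.99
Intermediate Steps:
m = -1/102 (m = 1/(-102) = -1/102 ≈ -0.0098039)
T(l) = 77 + l
B = 529 (B = (32 + 9/(-1))² = (32 + 9*(-1))² = (32 - 9)² = 23² = 529)
B + T(m) = 529 + (77 - 1/102) = 529 + 7853/102 = 61811/102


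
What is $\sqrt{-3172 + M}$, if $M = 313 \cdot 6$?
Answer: $i \sqrt{1294} \approx 35.972 i$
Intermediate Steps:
$M = 1878$
$\sqrt{-3172 + M} = \sqrt{-3172 + 1878} = \sqrt{-1294} = i \sqrt{1294}$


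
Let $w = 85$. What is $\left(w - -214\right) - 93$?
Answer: $206$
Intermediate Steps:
$\left(w - -214\right) - 93 = \left(85 - -214\right) - 93 = \left(85 + 214\right) - 93 = 299 - 93 = 206$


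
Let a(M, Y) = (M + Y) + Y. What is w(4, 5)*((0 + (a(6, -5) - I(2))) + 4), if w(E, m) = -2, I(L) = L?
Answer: 4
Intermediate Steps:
a(M, Y) = M + 2*Y
w(4, 5)*((0 + (a(6, -5) - I(2))) + 4) = -2*((0 + ((6 + 2*(-5)) - 1*2)) + 4) = -2*((0 + ((6 - 10) - 2)) + 4) = -2*((0 + (-4 - 2)) + 4) = -2*((0 - 6) + 4) = -2*(-6 + 4) = -2*(-2) = 4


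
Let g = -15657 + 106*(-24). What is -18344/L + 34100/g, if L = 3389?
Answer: -449444044/61683189 ≈ -7.2863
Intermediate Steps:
g = -18201 (g = -15657 - 2544 = -18201)
-18344/L + 34100/g = -18344/3389 + 34100/(-18201) = -18344*1/3389 + 34100*(-1/18201) = -18344/3389 - 34100/18201 = -449444044/61683189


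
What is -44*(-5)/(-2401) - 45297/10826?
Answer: -111139817/25993226 ≈ -4.2757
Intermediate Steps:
-44*(-5)/(-2401) - 45297/10826 = 220*(-1/2401) - 45297*1/10826 = -220/2401 - 45297/10826 = -111139817/25993226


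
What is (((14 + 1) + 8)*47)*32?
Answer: 34592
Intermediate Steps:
(((14 + 1) + 8)*47)*32 = ((15 + 8)*47)*32 = (23*47)*32 = 1081*32 = 34592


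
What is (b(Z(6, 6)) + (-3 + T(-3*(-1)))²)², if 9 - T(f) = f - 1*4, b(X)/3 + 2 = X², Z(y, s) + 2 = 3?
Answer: 2116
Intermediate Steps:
Z(y, s) = 1 (Z(y, s) = -2 + 3 = 1)
b(X) = -6 + 3*X²
T(f) = 13 - f (T(f) = 9 - (f - 1*4) = 9 - (f - 4) = 9 - (-4 + f) = 9 + (4 - f) = 13 - f)
(b(Z(6, 6)) + (-3 + T(-3*(-1)))²)² = ((-6 + 3*1²) + (-3 + (13 - (-3)*(-1)))²)² = ((-6 + 3*1) + (-3 + (13 - 1*3))²)² = ((-6 + 3) + (-3 + (13 - 3))²)² = (-3 + (-3 + 10)²)² = (-3 + 7²)² = (-3 + 49)² = 46² = 2116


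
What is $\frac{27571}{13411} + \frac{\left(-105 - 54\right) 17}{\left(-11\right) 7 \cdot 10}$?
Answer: $\frac{57479603}{10326470} \approx 5.5662$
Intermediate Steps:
$\frac{27571}{13411} + \frac{\left(-105 - 54\right) 17}{\left(-11\right) 7 \cdot 10} = 27571 \cdot \frac{1}{13411} + \frac{\left(-159\right) 17}{\left(-77\right) 10} = \frac{27571}{13411} - \frac{2703}{-770} = \frac{27571}{13411} - - \frac{2703}{770} = \frac{27571}{13411} + \frac{2703}{770} = \frac{57479603}{10326470}$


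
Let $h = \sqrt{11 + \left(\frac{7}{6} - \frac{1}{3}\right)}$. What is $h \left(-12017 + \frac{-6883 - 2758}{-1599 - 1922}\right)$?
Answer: $- \frac{21151108 \sqrt{426}}{10563} \approx -41329.0$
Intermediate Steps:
$h = \frac{\sqrt{426}}{6}$ ($h = \sqrt{11 + \left(7 \cdot \frac{1}{6} - \frac{1}{3}\right)} = \sqrt{11 + \left(\frac{7}{6} - \frac{1}{3}\right)} = \sqrt{11 + \frac{5}{6}} = \sqrt{\frac{71}{6}} = \frac{\sqrt{426}}{6} \approx 3.44$)
$h \left(-12017 + \frac{-6883 - 2758}{-1599 - 1922}\right) = \frac{\sqrt{426}}{6} \left(-12017 + \frac{-6883 - 2758}{-1599 - 1922}\right) = \frac{\sqrt{426}}{6} \left(-12017 - \frac{9641}{-3521}\right) = \frac{\sqrt{426}}{6} \left(-12017 - - \frac{9641}{3521}\right) = \frac{\sqrt{426}}{6} \left(-12017 + \frac{9641}{3521}\right) = \frac{\sqrt{426}}{6} \left(- \frac{42302216}{3521}\right) = - \frac{21151108 \sqrt{426}}{10563}$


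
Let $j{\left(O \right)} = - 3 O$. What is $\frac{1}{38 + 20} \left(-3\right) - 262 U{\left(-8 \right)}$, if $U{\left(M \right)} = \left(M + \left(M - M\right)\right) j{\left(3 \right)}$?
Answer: $- \frac{1094115}{58} \approx -18864.0$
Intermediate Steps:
$U{\left(M \right)} = - 9 M$ ($U{\left(M \right)} = \left(M + \left(M - M\right)\right) \left(\left(-3\right) 3\right) = \left(M + 0\right) \left(-9\right) = M \left(-9\right) = - 9 M$)
$\frac{1}{38 + 20} \left(-3\right) - 262 U{\left(-8 \right)} = \frac{1}{38 + 20} \left(-3\right) - 262 \left(\left(-9\right) \left(-8\right)\right) = \frac{1}{58} \left(-3\right) - 18864 = - \frac{3}{58} - 18864 = - \frac{1094115}{58}$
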